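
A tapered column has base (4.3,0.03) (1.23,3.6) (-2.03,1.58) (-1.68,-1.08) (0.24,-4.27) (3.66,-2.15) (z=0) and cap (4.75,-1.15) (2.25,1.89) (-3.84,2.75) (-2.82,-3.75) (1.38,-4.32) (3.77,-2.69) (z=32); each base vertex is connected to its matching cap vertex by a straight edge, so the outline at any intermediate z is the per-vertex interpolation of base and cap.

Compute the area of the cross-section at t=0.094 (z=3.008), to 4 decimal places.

Area at t=0.094: 31.5422

Cross-section at t=0.094: each vertex is (1-t)·p0[i] + t·p1[i].
  v1: (1-0.094)·(4.3,0.03) + 0.094·(4.75,-1.15) = (4.3423,-0.0809)
  v2: (1-0.094)·(1.23,3.6) + 0.094·(2.25,1.89) = (1.3259,3.4393)
  v3: (1-0.094)·(-2.03,1.58) + 0.094·(-3.84,2.75) = (-2.2001,1.6900)
  v4: (1-0.094)·(-1.68,-1.08) + 0.094·(-2.82,-3.75) = (-1.7872,-1.3310)
  v5: (1-0.094)·(0.24,-4.27) + 0.094·(1.38,-4.32) = (0.3472,-4.2747)
  v6: (1-0.094)·(3.66,-2.15) + 0.094·(3.77,-2.69) = (3.6703,-2.2008)
Shoelace sum Σ(x_i·y_{i+1} − x_{i+1}·y_i):
  i=1: 4.3423·3.4393 − 1.3259·-0.0809 = +15.0416 (running +15.0416)
  i=2: 1.3259·1.6900 − -2.2001·3.4393 = +9.8076 (running +24.8492)
  i=3: -2.2001·-1.3310 − -1.7872·1.6900 = +5.9486 (running +30.7978)
  i=4: -1.7872·-4.2747 − 0.3472·-1.3310 = +8.1016 (running +38.8994)
  i=5: 0.3472·-2.2008 − 3.6703·-4.2747 = +14.9256 (running +53.8250)
  i=6: 3.6703·-0.0809 − 4.3423·-2.2008 = +9.2594 (running +63.0843)
Area = |Σ|/2 = |63.0843|/2 = 31.5422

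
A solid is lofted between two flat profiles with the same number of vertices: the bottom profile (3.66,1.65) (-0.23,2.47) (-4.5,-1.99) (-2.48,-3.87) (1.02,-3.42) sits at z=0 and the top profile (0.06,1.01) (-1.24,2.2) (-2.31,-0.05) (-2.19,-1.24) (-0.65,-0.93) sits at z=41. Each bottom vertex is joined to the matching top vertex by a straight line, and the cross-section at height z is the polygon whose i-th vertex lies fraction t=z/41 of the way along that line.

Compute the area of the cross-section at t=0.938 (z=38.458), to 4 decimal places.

Area at t=0.938: 5.9512

Cross-section at t=0.938: each vertex is (1-t)·p0[i] + t·p1[i].
  v1: (1-0.938)·(3.66,1.65) + 0.938·(0.06,1.01) = (0.2832,1.0497)
  v2: (1-0.938)·(-0.23,2.47) + 0.938·(-1.24,2.2) = (-1.1774,2.2167)
  v3: (1-0.938)·(-4.5,-1.99) + 0.938·(-2.31,-0.05) = (-2.4458,-0.1703)
  v4: (1-0.938)·(-2.48,-3.87) + 0.938·(-2.19,-1.24) = (-2.2080,-1.4031)
  v5: (1-0.938)·(1.02,-3.42) + 0.938·(-0.65,-0.93) = (-0.5465,-1.0844)
Shoelace sum Σ(x_i·y_{i+1} − x_{i+1}·y_i):
  i=1: 0.2832·2.2167 − -1.1774·1.0497 = +1.8637 (running +1.8637)
  i=2: -1.1774·-0.1703 − -2.4458·2.2167 = +5.6221 (running +7.4858)
  i=3: -2.4458·-1.4031 − -2.2080·-0.1703 = +3.0556 (running +10.5414)
  i=4: -2.2080·-1.0844 − -0.5465·-1.4031 = +1.6276 (running +12.1690)
  i=5: -0.5465·1.0497 − 0.2832·-1.0844 = -0.2665 (running +11.9025)
Area = |Σ|/2 = |11.9025|/2 = 5.9512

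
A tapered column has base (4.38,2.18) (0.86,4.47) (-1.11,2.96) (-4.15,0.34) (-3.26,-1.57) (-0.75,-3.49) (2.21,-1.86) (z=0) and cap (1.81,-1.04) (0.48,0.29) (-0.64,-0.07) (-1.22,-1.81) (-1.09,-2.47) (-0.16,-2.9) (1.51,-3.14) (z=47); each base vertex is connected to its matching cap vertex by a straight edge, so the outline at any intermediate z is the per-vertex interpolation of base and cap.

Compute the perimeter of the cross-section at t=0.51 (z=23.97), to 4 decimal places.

Perimeter at t=0.51: 16.7196

Cross-section at t=0.51: each vertex is (1-t)·p0[i] + t·p1[i].
  v1: (1-0.51)·(4.38,2.18) + 0.51·(1.81,-1.04) = (3.0693,0.5378)
  v2: (1-0.51)·(0.86,4.47) + 0.51·(0.48,0.29) = (0.6662,2.3382)
  v3: (1-0.51)·(-1.11,2.96) + 0.51·(-0.64,-0.07) = (-0.8703,1.4147)
  v4: (1-0.51)·(-4.15,0.34) + 0.51·(-1.22,-1.81) = (-2.6557,-0.7565)
  v5: (1-0.51)·(-3.26,-1.57) + 0.51·(-1.09,-2.47) = (-2.1533,-2.0290)
  v6: (1-0.51)·(-0.75,-3.49) + 0.51·(-0.16,-2.9) = (-0.4491,-3.1891)
  v7: (1-0.51)·(2.21,-1.86) + 0.51·(1.51,-3.14) = (1.8530,-2.5128)
Perimeter = Σ |v_{i+1} − v_i|:
  edge 1→2: √(-2.4031² + 1.8004²) = 3.0027 (running 3.0027)
  edge 2→3: √(-1.5365² + -0.9235²) = 1.7927 (running 4.7954)
  edge 3→4: √(-1.7854² + -2.1712²) = 2.8110 (running 7.6064)
  edge 4→5: √(0.5024² + -1.2725²) = 1.3681 (running 8.9745)
  edge 5→6: √(1.7042² + -1.1601²) = 2.0616 (running 11.0361)
  edge 6→7: √(2.3021² + 0.6763²) = 2.3994 (running 13.4355)
  edge 7→1: √(1.2163² + 3.0506²) = 3.2841 (running 16.7196)
Perimeter = 16.7196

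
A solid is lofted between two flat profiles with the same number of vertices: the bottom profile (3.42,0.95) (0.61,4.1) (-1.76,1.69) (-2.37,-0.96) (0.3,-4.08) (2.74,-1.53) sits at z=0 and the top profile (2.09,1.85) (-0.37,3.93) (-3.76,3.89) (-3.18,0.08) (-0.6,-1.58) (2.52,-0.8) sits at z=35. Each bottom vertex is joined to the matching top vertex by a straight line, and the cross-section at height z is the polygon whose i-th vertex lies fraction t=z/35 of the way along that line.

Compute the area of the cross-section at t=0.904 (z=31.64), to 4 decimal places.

Area at t=0.904: 25.4528

Cross-section at t=0.904: each vertex is (1-t)·p0[i] + t·p1[i].
  v1: (1-0.904)·(3.42,0.95) + 0.904·(2.09,1.85) = (2.2177,1.7636)
  v2: (1-0.904)·(0.61,4.1) + 0.904·(-0.37,3.93) = (-0.2759,3.9463)
  v3: (1-0.904)·(-1.76,1.69) + 0.904·(-3.76,3.89) = (-3.5680,3.6788)
  v4: (1-0.904)·(-2.37,-0.96) + 0.904·(-3.18,0.08) = (-3.1022,-0.0198)
  v5: (1-0.904)·(0.3,-4.08) + 0.904·(-0.6,-1.58) = (-0.5136,-1.8200)
  v6: (1-0.904)·(2.74,-1.53) + 0.904·(2.52,-0.8) = (2.5411,-0.8701)
Shoelace sum Σ(x_i·y_{i+1} − x_{i+1}·y_i):
  i=1: 2.2177·3.9463 − -0.2759·1.7636 = +9.2383 (running +9.2383)
  i=2: -0.2759·3.6788 − -3.5680·3.9463 = +13.0654 (running +22.3037)
  i=3: -3.5680·-0.0198 − -3.1022·3.6788 = +11.4833 (running +33.7870)
  i=4: -3.1022·-1.8200 − -0.5136·-0.0198 = +5.6359 (running +39.4229)
  i=5: -0.5136·-0.8701 − 2.5411·-1.8200 = +5.0717 (running +44.4946)
  i=6: 2.5411·1.7636 − 2.2177·-0.8701 = +6.4111 (running +50.9057)
Area = |Σ|/2 = |50.9057|/2 = 25.4528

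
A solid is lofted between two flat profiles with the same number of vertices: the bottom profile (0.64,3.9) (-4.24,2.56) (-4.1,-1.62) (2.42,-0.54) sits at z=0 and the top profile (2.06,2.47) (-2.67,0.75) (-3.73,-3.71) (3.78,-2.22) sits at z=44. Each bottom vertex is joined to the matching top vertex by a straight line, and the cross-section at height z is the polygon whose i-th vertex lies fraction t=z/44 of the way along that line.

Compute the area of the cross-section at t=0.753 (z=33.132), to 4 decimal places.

Cross-section at t=0.753: each vertex is (1-t)·p0[i] + t·p1[i].
  v1: (1-0.753)·(0.64,3.9) + 0.753·(2.06,2.47) = (1.7093,2.8232)
  v2: (1-0.753)·(-4.24,2.56) + 0.753·(-2.67,0.75) = (-3.0578,1.1971)
  v3: (1-0.753)·(-4.1,-1.62) + 0.753·(-3.73,-3.71) = (-3.8214,-3.1938)
  v4: (1-0.753)·(2.42,-0.54) + 0.753·(3.78,-2.22) = (3.4441,-1.8050)
Shoelace sum Σ(x_i·y_{i+1} − x_{i+1}·y_i):
  i=1: 1.7093·1.1971 − -3.0578·2.8232 = +10.6789 (running +10.6789)
  i=2: -3.0578·-3.1938 − -3.8214·1.1971 = +14.3403 (running +25.0192)
  i=3: -3.8214·-1.8050 − 3.4441·-3.1938 = +17.8974 (running +42.9166)
  i=4: 3.4441·2.8232 − 1.7093·-1.8050 = +12.8086 (running +55.7252)
Area = |Σ|/2 = |55.7252|/2 = 27.8626

Area at t=0.753: 27.8626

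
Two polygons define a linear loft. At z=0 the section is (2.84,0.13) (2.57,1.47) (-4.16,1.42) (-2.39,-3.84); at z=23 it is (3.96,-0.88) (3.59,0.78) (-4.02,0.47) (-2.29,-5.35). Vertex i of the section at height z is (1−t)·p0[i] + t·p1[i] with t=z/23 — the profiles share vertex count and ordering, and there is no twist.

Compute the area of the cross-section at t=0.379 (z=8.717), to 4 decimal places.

Cross-section at t=0.379: each vertex is (1-t)·p0[i] + t·p1[i].
  v1: (1-0.379)·(2.84,0.13) + 0.379·(3.96,-0.88) = (3.2645,-0.2528)
  v2: (1-0.379)·(2.57,1.47) + 0.379·(3.59,0.78) = (2.9566,1.2085)
  v3: (1-0.379)·(-4.16,1.42) + 0.379·(-4.02,0.47) = (-4.1069,1.0599)
  v4: (1-0.379)·(-2.39,-3.84) + 0.379·(-2.29,-5.35) = (-2.3521,-4.4123)
Shoelace sum Σ(x_i·y_{i+1} − x_{i+1}·y_i):
  i=1: 3.2645·1.2085 − 2.9566·-0.2528 = +4.6925 (running +4.6925)
  i=2: 2.9566·1.0599 − -4.1069·1.2085 = +8.0970 (running +12.7895)
  i=3: -4.1069·-4.4123 − -2.3521·1.0599 = +20.6141 (running +33.4036)
  i=4: -2.3521·-0.2528 − 3.2645·-4.4123 = +14.9984 (running +48.4020)
Area = |Σ|/2 = |48.4020|/2 = 24.2010

Area at t=0.379: 24.2010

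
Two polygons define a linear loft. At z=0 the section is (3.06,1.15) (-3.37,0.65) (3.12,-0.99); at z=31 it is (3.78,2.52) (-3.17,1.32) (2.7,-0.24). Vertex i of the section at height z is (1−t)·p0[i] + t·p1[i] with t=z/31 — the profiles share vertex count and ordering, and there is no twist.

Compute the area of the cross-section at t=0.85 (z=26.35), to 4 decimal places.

Cross-section at t=0.85: each vertex is (1-t)·p0[i] + t·p1[i].
  v1: (1-0.85)·(3.06,1.15) + 0.85·(3.78,2.52) = (3.6720,2.3145)
  v2: (1-0.85)·(-3.37,0.65) + 0.85·(-3.17,1.32) = (-3.2000,1.2195)
  v3: (1-0.85)·(3.12,-0.99) + 0.85·(2.7,-0.24) = (2.7630,-0.3525)
Shoelace sum Σ(x_i·y_{i+1} − x_{i+1}·y_i):
  i=1: 3.6720·1.2195 − -3.2000·2.3145 = +11.8844 (running +11.8844)
  i=2: -3.2000·-0.3525 − 2.7630·1.2195 = -2.2415 (running +9.6429)
  i=3: 2.7630·2.3145 − 3.6720·-0.3525 = +7.6893 (running +17.3323)
Area = |Σ|/2 = |17.3323|/2 = 8.6661

Area at t=0.85: 8.6661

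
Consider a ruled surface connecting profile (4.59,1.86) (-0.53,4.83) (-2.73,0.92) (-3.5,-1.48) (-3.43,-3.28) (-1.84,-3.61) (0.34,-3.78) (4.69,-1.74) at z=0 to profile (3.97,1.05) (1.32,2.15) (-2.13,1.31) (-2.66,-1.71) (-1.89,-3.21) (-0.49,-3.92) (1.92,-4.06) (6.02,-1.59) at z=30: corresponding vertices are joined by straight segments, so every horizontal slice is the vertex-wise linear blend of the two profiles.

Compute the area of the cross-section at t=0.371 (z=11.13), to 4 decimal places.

Area at t=0.371: 44.2124

Cross-section at t=0.371: each vertex is (1-t)·p0[i] + t·p1[i].
  v1: (1-0.371)·(4.59,1.86) + 0.371·(3.97,1.05) = (4.3600,1.5595)
  v2: (1-0.371)·(-0.53,4.83) + 0.371·(1.32,2.15) = (0.1564,3.8357)
  v3: (1-0.371)·(-2.73,0.92) + 0.371·(-2.13,1.31) = (-2.5074,1.0647)
  v4: (1-0.371)·(-3.5,-1.48) + 0.371·(-2.66,-1.71) = (-3.1884,-1.5653)
  v5: (1-0.371)·(-3.43,-3.28) + 0.371·(-1.89,-3.21) = (-2.8587,-3.2540)
  v6: (1-0.371)·(-1.84,-3.61) + 0.371·(-0.49,-3.92) = (-1.3392,-3.7250)
  v7: (1-0.371)·(0.34,-3.78) + 0.371·(1.92,-4.06) = (0.9262,-3.8839)
  v8: (1-0.371)·(4.69,-1.74) + 0.371·(6.02,-1.59) = (5.1834,-1.6844)
Shoelace sum Σ(x_i·y_{i+1} − x_{i+1}·y_i):
  i=1: 4.3600·3.8357 − 0.1564·1.5595 = +16.4798 (running +16.4798)
  i=2: 0.1564·1.0647 − -2.5074·3.8357 = +9.7841 (running +26.2640)
  i=3: -2.5074·-1.5653 − -3.1884·1.0647 = +7.3195 (running +33.5835)
  i=4: -3.1884·-3.2540 − -2.8587·-1.5653 = +5.9003 (running +39.4838)
  i=5: -2.8587·-3.7250 − -1.3392·-3.2540 = +6.2909 (running +45.7747)
  i=6: -1.3392·-3.8839 − 0.9262·-3.7250 = +8.6511 (running +54.4258)
  i=7: 0.9262·-1.6844 − 5.1834·-3.8839 = +18.5718 (running +72.9976)
  i=8: 5.1834·1.5595 − 4.3600·-1.6844 = +15.4272 (running +88.4249)
Area = |Σ|/2 = |88.4249|/2 = 44.2124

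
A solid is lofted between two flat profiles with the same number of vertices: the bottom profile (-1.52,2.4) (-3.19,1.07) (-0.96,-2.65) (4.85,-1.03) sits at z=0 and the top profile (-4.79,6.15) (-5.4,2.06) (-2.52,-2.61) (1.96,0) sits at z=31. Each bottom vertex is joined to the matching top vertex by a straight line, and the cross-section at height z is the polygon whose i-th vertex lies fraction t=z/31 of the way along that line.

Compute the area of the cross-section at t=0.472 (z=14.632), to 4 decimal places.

Cross-section at t=0.472: each vertex is (1-t)·p0[i] + t·p1[i].
  v1: (1-0.472)·(-1.52,2.4) + 0.472·(-4.79,6.15) = (-3.0634,4.1700)
  v2: (1-0.472)·(-3.19,1.07) + 0.472·(-5.4,2.06) = (-4.2331,1.5373)
  v3: (1-0.472)·(-0.96,-2.65) + 0.472·(-2.52,-2.61) = (-1.6963,-2.6311)
  v4: (1-0.472)·(4.85,-1.03) + 0.472·(1.96,0) = (3.4859,-0.5438)
Shoelace sum Σ(x_i·y_{i+1} − x_{i+1}·y_i):
  i=1: -3.0634·1.5373 − -4.2331·4.1700 = +12.9427 (running +12.9427)
  i=2: -4.2331·-2.6311 − -1.6963·1.5373 = +13.7456 (running +26.6883)
  i=3: -1.6963·-0.5438 − 3.4859·-2.6311 = +10.0944 (running +36.7827)
  i=4: 3.4859·4.1700 − -3.0634·-0.5438 = +12.8703 (running +49.6530)
Area = |Σ|/2 = |49.6530|/2 = 24.8265

Area at t=0.472: 24.8265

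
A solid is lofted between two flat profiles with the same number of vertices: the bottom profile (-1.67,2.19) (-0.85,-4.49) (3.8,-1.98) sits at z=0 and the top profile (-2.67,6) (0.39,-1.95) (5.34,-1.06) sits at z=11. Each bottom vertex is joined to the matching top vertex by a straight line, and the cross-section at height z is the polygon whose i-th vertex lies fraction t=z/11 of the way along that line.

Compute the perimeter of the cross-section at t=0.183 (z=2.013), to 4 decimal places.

Cross-section at t=0.183: each vertex is (1-t)·p0[i] + t·p1[i].
  v1: (1-0.183)·(-1.67,2.19) + 0.183·(-2.67,6) = (-1.8530,2.8872)
  v2: (1-0.183)·(-0.85,-4.49) + 0.183·(0.39,-1.95) = (-0.6231,-4.0252)
  v3: (1-0.183)·(3.8,-1.98) + 0.183·(5.34,-1.06) = (4.0818,-1.8116)
Perimeter = Σ |v_{i+1} − v_i|:
  edge 1→2: √(1.2299² + -6.9124²) = 7.0210 (running 7.0210)
  edge 2→3: √(4.7049² + 2.2135²) = 5.1996 (running 12.2206)
  edge 3→1: √(-5.9348² + 4.6989²) = 7.5698 (running 19.7904)
Perimeter = 19.7904

Perimeter at t=0.183: 19.7904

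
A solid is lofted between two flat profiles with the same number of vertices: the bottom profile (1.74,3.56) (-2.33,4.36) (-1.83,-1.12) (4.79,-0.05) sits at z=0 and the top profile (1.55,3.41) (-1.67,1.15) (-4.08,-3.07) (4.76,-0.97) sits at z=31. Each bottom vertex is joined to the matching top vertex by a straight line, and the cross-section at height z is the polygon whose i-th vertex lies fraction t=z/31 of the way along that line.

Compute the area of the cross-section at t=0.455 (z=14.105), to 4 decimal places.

Area at t=0.455: 26.3036

Cross-section at t=0.455: each vertex is (1-t)·p0[i] + t·p1[i].
  v1: (1-0.455)·(1.74,3.56) + 0.455·(1.55,3.41) = (1.6536,3.4917)
  v2: (1-0.455)·(-2.33,4.36) + 0.455·(-1.67,1.15) = (-2.0297,2.8994)
  v3: (1-0.455)·(-1.83,-1.12) + 0.455·(-4.08,-3.07) = (-2.8537,-2.0072)
  v4: (1-0.455)·(4.79,-0.05) + 0.455·(4.76,-0.97) = (4.7763,-0.4686)
Shoelace sum Σ(x_i·y_{i+1} − x_{i+1}·y_i):
  i=1: 1.6536·2.8994 − -2.0297·3.4917 = +11.8816 (running +11.8816)
  i=2: -2.0297·-2.0072 − -2.8537·2.8994 = +12.3484 (running +24.2300)
  i=3: -2.8537·-0.4686 − 4.7763·-2.0072 = +10.9246 (running +35.1546)
  i=4: 4.7763·3.4917 − 1.6536·-0.4686 = +17.4527 (running +52.6073)
Area = |Σ|/2 = |52.6073|/2 = 26.3036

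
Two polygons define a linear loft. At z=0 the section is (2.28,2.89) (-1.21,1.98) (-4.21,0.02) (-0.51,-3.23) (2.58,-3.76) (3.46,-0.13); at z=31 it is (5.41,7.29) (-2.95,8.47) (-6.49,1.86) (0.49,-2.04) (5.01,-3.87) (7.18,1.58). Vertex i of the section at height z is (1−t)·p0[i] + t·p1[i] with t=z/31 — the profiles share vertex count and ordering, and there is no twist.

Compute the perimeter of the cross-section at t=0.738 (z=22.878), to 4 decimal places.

Perimeter at t=0.738: 35.6172

Cross-section at t=0.738: each vertex is (1-t)·p0[i] + t·p1[i].
  v1: (1-0.738)·(2.28,2.89) + 0.738·(5.41,7.29) = (4.5899,6.1372)
  v2: (1-0.738)·(-1.21,1.98) + 0.738·(-2.95,8.47) = (-2.4941,6.7696)
  v3: (1-0.738)·(-4.21,0.02) + 0.738·(-6.49,1.86) = (-5.8926,1.3779)
  v4: (1-0.738)·(-0.51,-3.23) + 0.738·(0.49,-2.04) = (0.2280,-2.3518)
  v5: (1-0.738)·(2.58,-3.76) + 0.738·(5.01,-3.87) = (4.3733,-3.8412)
  v6: (1-0.738)·(3.46,-0.13) + 0.738·(7.18,1.58) = (6.2054,1.1320)
Perimeter = Σ |v_{i+1} − v_i|:
  edge 1→2: √(-7.0841² + 0.6324²) = 7.1122 (running 7.1122)
  edge 2→3: √(-3.3985² + -5.3917²) = 6.3734 (running 13.4856)
  edge 3→4: √(6.1206² + -3.7297²) = 7.1675 (running 20.6531)
  edge 4→5: √(4.1453² + -1.4894²) = 4.4048 (running 25.0579)
  edge 5→6: √(1.8320² + 4.9732²) = 5.2999 (running 30.3578)
  edge 6→1: √(-1.6154² + 5.0052²) = 5.2594 (running 35.6172)
Perimeter = 35.6172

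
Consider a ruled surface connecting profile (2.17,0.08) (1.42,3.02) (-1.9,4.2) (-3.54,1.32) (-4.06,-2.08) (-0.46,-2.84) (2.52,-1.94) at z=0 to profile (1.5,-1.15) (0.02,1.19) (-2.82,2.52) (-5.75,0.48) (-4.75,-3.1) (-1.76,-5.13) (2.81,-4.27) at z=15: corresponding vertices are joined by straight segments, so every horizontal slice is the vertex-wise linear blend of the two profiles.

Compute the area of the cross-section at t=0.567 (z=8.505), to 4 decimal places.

Area at t=0.567: 37.6105

Cross-section at t=0.567: each vertex is (1-t)·p0[i] + t·p1[i].
  v1: (1-0.567)·(2.17,0.08) + 0.567·(1.5,-1.15) = (1.7901,-0.6174)
  v2: (1-0.567)·(1.42,3.02) + 0.567·(0.02,1.19) = (0.6262,1.9824)
  v3: (1-0.567)·(-1.9,4.2) + 0.567·(-2.82,2.52) = (-2.4216,3.2474)
  v4: (1-0.567)·(-3.54,1.32) + 0.567·(-5.75,0.48) = (-4.7931,0.8437)
  v5: (1-0.567)·(-4.06,-2.08) + 0.567·(-4.75,-3.1) = (-4.4512,-2.6583)
  v6: (1-0.567)·(-0.46,-2.84) + 0.567·(-1.76,-5.13) = (-1.1971,-4.1384)
  v7: (1-0.567)·(2.52,-1.94) + 0.567·(2.81,-4.27) = (2.6844,-3.2611)
Shoelace sum Σ(x_i·y_{i+1} − x_{i+1}·y_i):
  i=1: 1.7901·1.9824 − 0.6262·-0.6174 = +3.9353 (running +3.9353)
  i=2: 0.6262·3.2474 − -2.4216·1.9824 = +6.8342 (running +10.7695)
  i=3: -2.4216·0.8437 − -4.7931·3.2474 = +13.5220 (running +24.2915)
  i=4: -4.7931·-2.6583 − -4.4512·0.8437 = +16.4972 (running +40.7887)
  i=5: -4.4512·-4.1384 − -1.1971·-2.6583 = +15.2388 (running +56.0275)
  i=6: -1.1971·-3.2611 − 2.6844·-4.1384 = +15.0132 (running +71.0407)
  i=7: 2.6844·-0.6174 − 1.7901·-3.2611 = +4.1804 (running +75.2211)
Area = |Σ|/2 = |75.2211|/2 = 37.6105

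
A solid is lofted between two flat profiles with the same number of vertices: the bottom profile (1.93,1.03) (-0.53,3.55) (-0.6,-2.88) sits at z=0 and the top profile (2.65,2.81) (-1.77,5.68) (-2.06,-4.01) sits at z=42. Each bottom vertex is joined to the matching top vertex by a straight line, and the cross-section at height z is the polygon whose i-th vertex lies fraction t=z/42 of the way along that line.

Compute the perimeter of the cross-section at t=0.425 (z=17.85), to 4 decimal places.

Perimeter at t=0.425: 18.2556

Cross-section at t=0.425: each vertex is (1-t)·p0[i] + t·p1[i].
  v1: (1-0.425)·(1.93,1.03) + 0.425·(2.65,2.81) = (2.2360,1.7865)
  v2: (1-0.425)·(-0.53,3.55) + 0.425·(-1.77,5.68) = (-1.0570,4.4552)
  v3: (1-0.425)·(-0.6,-2.88) + 0.425·(-2.06,-4.01) = (-1.2205,-3.3602)
Perimeter = Σ |v_{i+1} − v_i|:
  edge 1→2: √(-3.2930² + 2.6687²) = 4.2386 (running 4.2386)
  edge 2→3: √(-0.1635² + -7.8155²) = 7.8172 (running 12.0559)
  edge 3→1: √(3.4565² + 5.1467²) = 6.1997 (running 18.2556)
Perimeter = 18.2556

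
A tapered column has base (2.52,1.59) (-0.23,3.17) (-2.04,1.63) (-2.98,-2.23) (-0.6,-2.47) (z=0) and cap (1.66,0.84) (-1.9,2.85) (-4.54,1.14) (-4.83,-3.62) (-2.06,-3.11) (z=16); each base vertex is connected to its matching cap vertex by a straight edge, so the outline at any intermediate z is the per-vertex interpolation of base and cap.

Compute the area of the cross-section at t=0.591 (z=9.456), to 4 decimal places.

Cross-section at t=0.591: each vertex is (1-t)·p0[i] + t·p1[i].
  v1: (1-0.591)·(2.52,1.59) + 0.591·(1.66,0.84) = (2.0117,1.1467)
  v2: (1-0.591)·(-0.23,3.17) + 0.591·(-1.9,2.85) = (-1.2170,2.9809)
  v3: (1-0.591)·(-2.04,1.63) + 0.591·(-4.54,1.14) = (-3.5175,1.3404)
  v4: (1-0.591)·(-2.98,-2.23) + 0.591·(-4.83,-3.62) = (-4.0733,-3.0515)
  v5: (1-0.591)·(-0.6,-2.47) + 0.591·(-2.06,-3.11) = (-1.4629,-2.8482)
Shoelace sum Σ(x_i·y_{i+1} − x_{i+1}·y_i):
  i=1: 2.0117·2.9809 − -1.2170·1.1467 = +7.3923 (running +7.3923)
  i=2: -1.2170·1.3404 − -3.5175·2.9809 = +8.8540 (running +16.2463)
  i=3: -3.5175·-3.0515 − -4.0733·1.3404 = +16.1936 (running +32.4399)
  i=4: -4.0733·-2.8482 − -1.4629·-3.0515 = +7.1380 (running +39.5779)
  i=5: -1.4629·1.1467 − 2.0117·-2.8482 = +4.0524 (running +43.6303)
Area = |Σ|/2 = |43.6303|/2 = 21.8151

Area at t=0.591: 21.8151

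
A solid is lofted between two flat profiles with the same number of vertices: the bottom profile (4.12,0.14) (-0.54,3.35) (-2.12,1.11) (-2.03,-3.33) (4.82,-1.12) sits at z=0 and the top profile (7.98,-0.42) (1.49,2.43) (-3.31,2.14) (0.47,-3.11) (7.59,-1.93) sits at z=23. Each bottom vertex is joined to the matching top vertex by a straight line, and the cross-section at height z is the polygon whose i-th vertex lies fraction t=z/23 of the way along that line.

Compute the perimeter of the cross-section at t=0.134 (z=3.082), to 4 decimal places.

Cross-section at t=0.134: each vertex is (1-t)·p0[i] + t·p1[i].
  v1: (1-0.134)·(4.12,0.14) + 0.134·(7.98,-0.42) = (4.6372,0.0650)
  v2: (1-0.134)·(-0.54,3.35) + 0.134·(1.49,2.43) = (-0.2680,3.2267)
  v3: (1-0.134)·(-2.12,1.11) + 0.134·(-3.31,2.14) = (-2.2795,1.2480)
  v4: (1-0.134)·(-2.03,-3.33) + 0.134·(0.47,-3.11) = (-1.6950,-3.3005)
  v5: (1-0.134)·(4.82,-1.12) + 0.134·(7.59,-1.93) = (5.1912,-1.2285)
Perimeter = Σ |v_{i+1} − v_i|:
  edge 1→2: √(-4.9052² + 3.1618²) = 5.8359 (running 5.8359)
  edge 2→3: √(-2.0115² + -1.9787²) = 2.8216 (running 8.6575)
  edge 3→4: √(0.5845² + -4.5485²) = 4.5859 (running 13.2434)
  edge 4→5: √(6.8862² + 2.0720²) = 7.1911 (running 20.4346)
  edge 5→1: √(-0.5539² + 1.2935²) = 1.4071 (running 21.8417)
Perimeter = 21.8417

Perimeter at t=0.134: 21.8417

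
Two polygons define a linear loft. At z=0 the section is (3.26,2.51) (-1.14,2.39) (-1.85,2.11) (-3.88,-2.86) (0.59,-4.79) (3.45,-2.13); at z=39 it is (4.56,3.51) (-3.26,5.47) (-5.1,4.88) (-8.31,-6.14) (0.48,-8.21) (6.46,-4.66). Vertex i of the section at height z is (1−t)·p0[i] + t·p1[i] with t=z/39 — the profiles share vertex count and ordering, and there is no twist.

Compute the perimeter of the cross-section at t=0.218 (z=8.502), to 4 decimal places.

Perimeter at t=0.218: 28.6078

Cross-section at t=0.218: each vertex is (1-t)·p0[i] + t·p1[i].
  v1: (1-0.218)·(3.26,2.51) + 0.218·(4.56,3.51) = (3.5434,2.7280)
  v2: (1-0.218)·(-1.14,2.39) + 0.218·(-3.26,5.47) = (-1.6022,3.0614)
  v3: (1-0.218)·(-1.85,2.11) + 0.218·(-5.1,4.88) = (-2.5585,2.7139)
  v4: (1-0.218)·(-3.88,-2.86) + 0.218·(-8.31,-6.14) = (-4.8457,-3.5750)
  v5: (1-0.218)·(0.59,-4.79) + 0.218·(0.48,-8.21) = (0.5660,-5.5356)
  v6: (1-0.218)·(3.45,-2.13) + 0.218·(6.46,-4.66) = (4.1062,-2.6815)
Perimeter = Σ |v_{i+1} − v_i|:
  edge 1→2: √(-5.1456² + 0.3334²) = 5.1564 (running 5.1564)
  edge 2→3: √(-0.9563² + -0.3476²) = 1.0175 (running 6.1739)
  edge 3→4: √(-2.2872² + -6.2889²) = 6.6919 (running 12.8658)
  edge 4→5: √(5.4118² + -1.9605²) = 5.7559 (running 18.6217)
  edge 5→6: √(3.5402² + 2.8540²) = 4.5473 (running 23.1691)
  edge 6→1: √(-0.5628² + 5.4095²) = 5.4387 (running 28.6078)
Perimeter = 28.6078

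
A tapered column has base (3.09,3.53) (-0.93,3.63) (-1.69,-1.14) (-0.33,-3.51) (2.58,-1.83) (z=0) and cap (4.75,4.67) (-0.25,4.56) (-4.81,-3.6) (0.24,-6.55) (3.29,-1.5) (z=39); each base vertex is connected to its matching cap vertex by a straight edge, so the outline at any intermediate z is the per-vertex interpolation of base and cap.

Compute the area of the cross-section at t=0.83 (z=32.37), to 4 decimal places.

Cross-section at t=0.83: each vertex is (1-t)·p0[i] + t·p1[i].
  v1: (1-0.83)·(3.09,3.53) + 0.83·(4.75,4.67) = (4.4678,4.4762)
  v2: (1-0.83)·(-0.93,3.63) + 0.83·(-0.25,4.56) = (-0.3656,4.4019)
  v3: (1-0.83)·(-1.69,-1.14) + 0.83·(-4.81,-3.6) = (-4.2796,-3.1818)
  v4: (1-0.83)·(-0.33,-3.51) + 0.83·(0.24,-6.55) = (0.1431,-6.0332)
  v5: (1-0.83)·(2.58,-1.83) + 0.83·(3.29,-1.5) = (3.1693,-1.5561)
Shoelace sum Σ(x_i·y_{i+1} − x_{i+1}·y_i):
  i=1: 4.4678·4.4019 − -0.3656·4.4762 = +21.3033 (running +21.3033)
  i=2: -0.3656·-3.1818 − -4.2796·4.4019 = +20.0016 (running +41.3049)
  i=3: -4.2796·-6.0332 − 0.1431·-3.1818 = +26.2750 (running +67.5799)
  i=4: 0.1431·-1.5561 − 3.1693·-6.0332 = +18.8983 (running +86.4783)
  i=5: 3.1693·4.4762 − 4.4678·-1.5561 = +21.1388 (running +107.6171)
Area = |Σ|/2 = |107.6171|/2 = 53.8085

Area at t=0.83: 53.8085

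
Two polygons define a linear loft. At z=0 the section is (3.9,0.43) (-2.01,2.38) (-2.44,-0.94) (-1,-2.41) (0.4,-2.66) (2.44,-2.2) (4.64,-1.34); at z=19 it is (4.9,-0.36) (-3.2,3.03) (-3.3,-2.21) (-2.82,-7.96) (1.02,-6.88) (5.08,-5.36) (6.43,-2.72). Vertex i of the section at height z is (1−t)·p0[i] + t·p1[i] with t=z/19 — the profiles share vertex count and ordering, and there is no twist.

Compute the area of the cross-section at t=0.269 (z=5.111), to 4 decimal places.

Cross-section at t=0.269: each vertex is (1-t)·p0[i] + t·p1[i].
  v1: (1-0.269)·(3.9,0.43) + 0.269·(4.9,-0.36) = (4.1690,0.2175)
  v2: (1-0.269)·(-2.01,2.38) + 0.269·(-3.2,3.03) = (-2.3301,2.5549)
  v3: (1-0.269)·(-2.44,-0.94) + 0.269·(-3.3,-2.21) = (-2.6713,-1.2816)
  v4: (1-0.269)·(-1,-2.41) + 0.269·(-2.82,-7.96) = (-1.4896,-3.9030)
  v5: (1-0.269)·(0.4,-2.66) + 0.269·(1.02,-6.88) = (0.5668,-3.7952)
  v6: (1-0.269)·(2.44,-2.2) + 0.269·(5.08,-5.36) = (3.1502,-3.0500)
  v7: (1-0.269)·(4.64,-1.34) + 0.269·(6.43,-2.72) = (5.1215,-1.7112)
Shoelace sum Σ(x_i·y_{i+1} − x_{i+1}·y_i):
  i=1: 4.1690·2.5549 − -2.3301·0.2175 = +11.1579 (running +11.1579)
  i=2: -2.3301·-1.2816 − -2.6713·2.5549 = +9.8112 (running +20.9692)
  i=3: -2.6713·-3.9030 − -1.4896·-1.2816 = +8.5170 (running +29.4862)
  i=4: -1.4896·-3.7952 − 0.5668·-3.9030 = +7.8653 (running +37.3515)
  i=5: 0.5668·-3.0500 − 3.1502·-3.7952 = +10.2267 (running +47.5782)
  i=6: 3.1502·-1.7112 − 5.1215·-3.0500 = +10.2302 (running +57.8084)
  i=7: 5.1215·0.2175 − 4.1690·-1.7112 = +8.2480 (running +66.0564)
Area = |Σ|/2 = |66.0564|/2 = 33.0282

Area at t=0.269: 33.0282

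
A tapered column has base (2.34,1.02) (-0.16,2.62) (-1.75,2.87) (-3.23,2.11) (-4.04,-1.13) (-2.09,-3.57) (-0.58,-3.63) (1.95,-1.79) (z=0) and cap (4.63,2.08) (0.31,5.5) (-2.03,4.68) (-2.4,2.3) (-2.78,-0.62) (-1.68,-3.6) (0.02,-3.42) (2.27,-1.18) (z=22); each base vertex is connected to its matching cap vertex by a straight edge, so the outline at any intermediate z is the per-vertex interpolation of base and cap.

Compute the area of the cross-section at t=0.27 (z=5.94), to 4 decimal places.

Cross-section at t=0.27: each vertex is (1-t)·p0[i] + t·p1[i].
  v1: (1-0.27)·(2.34,1.02) + 0.27·(4.63,2.08) = (2.9583,1.3062)
  v2: (1-0.27)·(-0.16,2.62) + 0.27·(0.31,5.5) = (-0.0331,3.3976)
  v3: (1-0.27)·(-1.75,2.87) + 0.27·(-2.03,4.68) = (-1.8256,3.3587)
  v4: (1-0.27)·(-3.23,2.11) + 0.27·(-2.4,2.3) = (-3.0059,2.1613)
  v5: (1-0.27)·(-4.04,-1.13) + 0.27·(-2.78,-0.62) = (-3.6998,-0.9923)
  v6: (1-0.27)·(-2.09,-3.57) + 0.27·(-1.68,-3.6) = (-1.9793,-3.5781)
  v7: (1-0.27)·(-0.58,-3.63) + 0.27·(0.02,-3.42) = (-0.4180,-3.5733)
  v8: (1-0.27)·(1.95,-1.79) + 0.27·(2.27,-1.18) = (2.0364,-1.6253)
Shoelace sum Σ(x_i·y_{i+1} − x_{i+1}·y_i):
  i=1: 2.9583·3.3976 − -0.0331·1.3062 = +10.0944 (running +10.0944)
  i=2: -0.0331·3.3587 − -1.8256·3.3976 = +6.0915 (running +16.1858)
  i=3: -1.8256·2.1613 − -3.0059·3.3587 = +6.1502 (running +22.3361)
  i=4: -3.0059·-0.9923 − -3.6998·2.1613 = +10.9791 (running +33.3152)
  i=5: -3.6998·-3.5781 − -1.9793·-0.9923 = +11.2742 (running +44.5894)
  i=6: -1.9793·-3.5733 − -0.4180·-3.5781 = +5.5770 (running +50.1664)
  i=7: -0.4180·-1.6253 − 2.0364·-3.5733 = +7.9560 (running +58.1224)
  i=8: 2.0364·1.3062 − 2.9583·-1.6253 = +7.4681 (running +65.5905)
Area = |Σ|/2 = |65.5905|/2 = 32.7953

Area at t=0.27: 32.7953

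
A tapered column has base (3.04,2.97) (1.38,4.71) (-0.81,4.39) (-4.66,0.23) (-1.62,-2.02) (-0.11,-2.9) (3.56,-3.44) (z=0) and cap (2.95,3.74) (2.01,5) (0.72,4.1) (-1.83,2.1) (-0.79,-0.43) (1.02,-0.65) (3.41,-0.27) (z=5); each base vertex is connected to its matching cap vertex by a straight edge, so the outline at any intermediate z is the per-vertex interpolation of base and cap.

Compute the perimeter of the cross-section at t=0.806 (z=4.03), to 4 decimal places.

Cross-section at t=0.806: each vertex is (1-t)·p0[i] + t·p1[i].
  v1: (1-0.806)·(3.04,2.97) + 0.806·(2.95,3.74) = (2.9675,3.5906)
  v2: (1-0.806)·(1.38,4.71) + 0.806·(2.01,5) = (1.8878,4.9437)
  v3: (1-0.806)·(-0.81,4.39) + 0.806·(0.72,4.1) = (0.4232,4.1563)
  v4: (1-0.806)·(-4.66,0.23) + 0.806·(-1.83,2.1) = (-2.3790,1.7372)
  v5: (1-0.806)·(-1.62,-2.02) + 0.806·(-0.79,-0.43) = (-0.9510,-0.7385)
  v6: (1-0.806)·(-0.11,-2.9) + 0.806·(1.02,-0.65) = (0.8008,-1.0865)
  v7: (1-0.806)·(3.56,-3.44) + 0.806·(3.41,-0.27) = (3.4391,-0.8850)
Perimeter = Σ |v_{i+1} − v_i|:
  edge 1→2: √(-1.0797² + 1.3531²) = 1.7311 (running 1.7311)
  edge 2→3: √(-1.4646² + -0.7875²) = 1.6629 (running 3.3940)
  edge 3→4: √(-2.8022² + -2.4190²) = 3.7019 (running 7.0959)
  edge 4→5: √(1.4280² + -2.4757²) = 2.8580 (running 9.9539)
  edge 5→6: √(1.7518² + -0.3480²) = 1.7860 (running 11.7399)
  edge 6→7: √(2.6383² + 0.2015²) = 2.6460 (running 14.3859)
  edge 7→1: √(-0.4716² + 4.4756²) = 4.5004 (running 18.8863)
Perimeter = 18.8863

Perimeter at t=0.806: 18.8863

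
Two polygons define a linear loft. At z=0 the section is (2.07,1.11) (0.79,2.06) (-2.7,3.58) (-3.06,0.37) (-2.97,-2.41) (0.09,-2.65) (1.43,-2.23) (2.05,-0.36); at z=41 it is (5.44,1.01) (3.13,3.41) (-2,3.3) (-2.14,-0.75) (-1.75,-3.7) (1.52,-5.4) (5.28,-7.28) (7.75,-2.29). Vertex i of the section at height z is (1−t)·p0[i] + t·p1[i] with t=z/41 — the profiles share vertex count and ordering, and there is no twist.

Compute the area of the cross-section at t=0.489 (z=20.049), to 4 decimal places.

Area at t=0.489: 43.9271

Cross-section at t=0.489: each vertex is (1-t)·p0[i] + t·p1[i].
  v1: (1-0.489)·(2.07,1.11) + 0.489·(5.44,1.01) = (3.7179,1.0611)
  v2: (1-0.489)·(0.79,2.06) + 0.489·(3.13,3.41) = (1.9343,2.7202)
  v3: (1-0.489)·(-2.7,3.58) + 0.489·(-2,3.3) = (-2.3577,3.4431)
  v4: (1-0.489)·(-3.06,0.37) + 0.489·(-2.14,-0.75) = (-2.6101,-0.1777)
  v5: (1-0.489)·(-2.97,-2.41) + 0.489·(-1.75,-3.7) = (-2.3734,-3.0408)
  v6: (1-0.489)·(0.09,-2.65) + 0.489·(1.52,-5.4) = (0.7893,-3.9947)
  v7: (1-0.489)·(1.43,-2.23) + 0.489·(5.28,-7.28) = (3.3127,-4.6994)
  v8: (1-0.489)·(2.05,-0.36) + 0.489·(7.75,-2.29) = (4.8373,-1.3038)
Shoelace sum Σ(x_i·y_{i+1} − x_{i+1}·y_i):
  i=1: 3.7179·2.7202 − 1.9343·1.0611 = +8.0609 (running +8.0609)
  i=2: 1.9343·3.4431 − -2.3577·2.7202 = +13.0731 (running +21.1340)
  i=3: -2.3577·-0.1777 − -2.6101·3.4431 = +9.4058 (running +30.5398)
  i=4: -2.6101·-3.0408 − -2.3734·-0.1777 = +7.5152 (running +38.0549)
  i=5: -2.3734·-3.9947 − 0.7893·-3.0408 = +11.8812 (running +49.9362)
  i=6: 0.7893·-4.6994 − 3.3127·-3.9947 = +9.5241 (running +59.4602)
  i=7: 3.3127·-1.3038 − 4.8373·-4.6994 = +18.4137 (running +77.8740)
  i=8: 4.8373·1.0611 − 3.7179·-1.3038 = +9.9802 (running +87.8541)
Area = |Σ|/2 = |87.8541|/2 = 43.9271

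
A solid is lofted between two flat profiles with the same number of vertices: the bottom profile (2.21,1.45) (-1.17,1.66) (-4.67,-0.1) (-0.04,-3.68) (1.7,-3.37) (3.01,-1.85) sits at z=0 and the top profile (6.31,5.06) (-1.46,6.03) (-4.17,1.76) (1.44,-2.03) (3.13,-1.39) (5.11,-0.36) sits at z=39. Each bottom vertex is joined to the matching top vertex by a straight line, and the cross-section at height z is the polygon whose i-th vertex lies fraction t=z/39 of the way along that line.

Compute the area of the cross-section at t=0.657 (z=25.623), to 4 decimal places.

Cross-section at t=0.657: each vertex is (1-t)·p0[i] + t·p1[i].
  v1: (1-0.657)·(2.21,1.45) + 0.657·(6.31,5.06) = (4.9037,3.8218)
  v2: (1-0.657)·(-1.17,1.66) + 0.657·(-1.46,6.03) = (-1.3605,4.5311)
  v3: (1-0.657)·(-4.67,-0.1) + 0.657·(-4.17,1.76) = (-4.3415,1.1220)
  v4: (1-0.657)·(-0.04,-3.68) + 0.657·(1.44,-2.03) = (0.9324,-2.5960)
  v5: (1-0.657)·(1.7,-3.37) + 0.657·(3.13,-1.39) = (2.6395,-2.0691)
  v6: (1-0.657)·(3.01,-1.85) + 0.657·(5.11,-0.36) = (4.3897,-0.8711)
Shoelace sum Σ(x_i·y_{i+1} − x_{i+1}·y_i):
  i=1: 4.9037·4.5311 − -1.3605·3.8218 = +27.4187 (running +27.4187)
  i=2: -1.3605·1.1220 − -4.3415·4.5311 = +18.1452 (running +45.5639)
  i=3: -4.3415·-2.5960 − 0.9324·1.1220 = +10.2242 (running +55.7881)
  i=4: 0.9324·-2.0691 − 2.6395·-2.5960 = +4.9229 (running +60.7110)
  i=5: 2.6395·-0.8711 − 4.3897·-2.0691 = +6.7837 (running +67.4947)
  i=6: 4.3897·3.8218 − 4.9037·-0.8711 = +21.0479 (running +88.5426)
Area = |Σ|/2 = |88.5426|/2 = 44.2713

Area at t=0.657: 44.2713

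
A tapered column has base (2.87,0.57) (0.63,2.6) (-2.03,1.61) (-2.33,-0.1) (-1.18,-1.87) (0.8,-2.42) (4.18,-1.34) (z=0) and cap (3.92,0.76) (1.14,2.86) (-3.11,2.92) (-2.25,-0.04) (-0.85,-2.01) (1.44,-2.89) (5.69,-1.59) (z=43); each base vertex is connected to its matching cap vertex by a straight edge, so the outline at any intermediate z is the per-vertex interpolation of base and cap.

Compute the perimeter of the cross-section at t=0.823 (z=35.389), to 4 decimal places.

Perimeter at t=0.823: 22.0474

Cross-section at t=0.823: each vertex is (1-t)·p0[i] + t·p1[i].
  v1: (1-0.823)·(2.87,0.57) + 0.823·(3.92,0.76) = (3.7341,0.7264)
  v2: (1-0.823)·(0.63,2.6) + 0.823·(1.14,2.86) = (1.0497,2.8140)
  v3: (1-0.823)·(-2.03,1.61) + 0.823·(-3.11,2.92) = (-2.9188,2.6881)
  v4: (1-0.823)·(-2.33,-0.1) + 0.823·(-2.25,-0.04) = (-2.2642,-0.0506)
  v5: (1-0.823)·(-1.18,-1.87) + 0.823·(-0.85,-2.01) = (-0.9084,-1.9852)
  v6: (1-0.823)·(0.8,-2.42) + 0.823·(1.44,-2.89) = (1.3267,-2.8068)
  v7: (1-0.823)·(4.18,-1.34) + 0.823·(5.69,-1.59) = (5.4227,-1.5458)
Perimeter = Σ |v_{i+1} − v_i|:
  edge 1→2: √(-2.6844² + 2.0876²) = 3.4006 (running 3.4006)
  edge 2→3: √(-3.9686² + -0.1259²) = 3.9706 (running 7.3712)
  edge 3→4: √(0.6547² + -2.7387²) = 2.8159 (running 10.1871)
  edge 4→5: √(1.3558² + -1.9346²) = 2.3624 (running 12.5495)
  edge 5→6: √(2.2351² + -0.8216²) = 2.3813 (running 14.9308)
  edge 6→7: √(4.0960² + 1.2611²) = 4.2857 (running 19.2165)
  edge 7→1: √(-1.6886² + 2.2721²) = 2.8309 (running 22.0474)
Perimeter = 22.0474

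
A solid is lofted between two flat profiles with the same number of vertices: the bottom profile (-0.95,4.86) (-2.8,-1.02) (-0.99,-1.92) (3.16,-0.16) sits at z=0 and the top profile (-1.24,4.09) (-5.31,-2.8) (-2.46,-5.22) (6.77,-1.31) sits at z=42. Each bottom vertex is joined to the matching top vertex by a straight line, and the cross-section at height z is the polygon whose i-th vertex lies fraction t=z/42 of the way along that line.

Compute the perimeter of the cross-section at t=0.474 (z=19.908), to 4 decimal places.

Perimeter at t=0.474: 24.8368

Cross-section at t=0.474: each vertex is (1-t)·p0[i] + t·p1[i].
  v1: (1-0.474)·(-0.95,4.86) + 0.474·(-1.24,4.09) = (-1.0875,4.4950)
  v2: (1-0.474)·(-2.8,-1.02) + 0.474·(-5.31,-2.8) = (-3.9897,-1.8637)
  v3: (1-0.474)·(-0.99,-1.92) + 0.474·(-2.46,-5.22) = (-1.6868,-3.4842)
  v4: (1-0.474)·(3.16,-0.16) + 0.474·(6.77,-1.31) = (4.8711,-0.7051)
Perimeter = Σ |v_{i+1} − v_i|:
  edge 1→2: √(-2.9023² + -6.3587²) = 6.9898 (running 6.9898)
  edge 2→3: √(2.3030² + -1.6205²) = 2.8160 (running 9.8057)
  edge 3→4: √(6.5579² + 2.7791²) = 7.1225 (running 16.9282)
  edge 4→1: √(-5.9586² + 5.2001²) = 7.9086 (running 24.8368)
Perimeter = 24.8368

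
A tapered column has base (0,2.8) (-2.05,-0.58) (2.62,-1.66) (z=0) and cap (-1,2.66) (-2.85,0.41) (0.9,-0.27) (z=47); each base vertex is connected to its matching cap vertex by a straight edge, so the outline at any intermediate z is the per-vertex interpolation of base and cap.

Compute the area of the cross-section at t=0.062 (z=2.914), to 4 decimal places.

Area at t=0.062: 8.7093

Cross-section at t=0.062: each vertex is (1-t)·p0[i] + t·p1[i].
  v1: (1-0.062)·(0,2.8) + 0.062·(-1,2.66) = (-0.0620,2.7913)
  v2: (1-0.062)·(-2.05,-0.58) + 0.062·(-2.85,0.41) = (-2.0996,-0.5186)
  v3: (1-0.062)·(2.62,-1.66) + 0.062·(0.9,-0.27) = (2.5134,-1.5738)
Shoelace sum Σ(x_i·y_{i+1} − x_{i+1}·y_i):
  i=1: -0.0620·-0.5186 − -2.0996·2.7913 = +5.8928 (running +5.8928)
  i=2: -2.0996·-1.5738 − 2.5134·-0.5186 = +4.6079 (running +10.5007)
  i=3: 2.5134·2.7913 − -0.0620·-1.5738 = +6.9180 (running +17.4187)
Area = |Σ|/2 = |17.4187|/2 = 8.7093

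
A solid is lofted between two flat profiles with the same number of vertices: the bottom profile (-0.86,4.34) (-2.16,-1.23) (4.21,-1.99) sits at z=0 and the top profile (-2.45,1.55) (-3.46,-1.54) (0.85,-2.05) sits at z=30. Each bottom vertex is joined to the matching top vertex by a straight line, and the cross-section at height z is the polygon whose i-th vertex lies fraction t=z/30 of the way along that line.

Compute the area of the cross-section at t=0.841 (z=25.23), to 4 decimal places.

Area at t=0.841: 8.3696

Cross-section at t=0.841: each vertex is (1-t)·p0[i] + t·p1[i].
  v1: (1-0.841)·(-0.86,4.34) + 0.841·(-2.45,1.55) = (-2.1972,1.9936)
  v2: (1-0.841)·(-2.16,-1.23) + 0.841·(-3.46,-1.54) = (-3.2533,-1.4907)
  v3: (1-0.841)·(4.21,-1.99) + 0.841·(0.85,-2.05) = (1.3842,-2.0405)
Shoelace sum Σ(x_i·y_{i+1} − x_{i+1}·y_i):
  i=1: -2.1972·-1.4907 − -3.2533·1.9936 = +9.7612 (running +9.7612)
  i=2: -3.2533·-2.0405 − 1.3842·-1.4907 = +8.7017 (running +18.4629)
  i=3: 1.3842·1.9936 − -2.1972·-2.0405 = -1.7236 (running +16.7393)
Area = |Σ|/2 = |16.7393|/2 = 8.3696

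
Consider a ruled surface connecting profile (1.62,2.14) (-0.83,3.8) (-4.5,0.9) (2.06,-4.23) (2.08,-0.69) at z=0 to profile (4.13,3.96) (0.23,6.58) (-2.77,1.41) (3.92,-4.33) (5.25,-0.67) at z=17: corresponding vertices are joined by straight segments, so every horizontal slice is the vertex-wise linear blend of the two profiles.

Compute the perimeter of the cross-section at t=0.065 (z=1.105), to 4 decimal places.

Cross-section at t=0.065: each vertex is (1-t)·p0[i] + t·p1[i].
  v1: (1-0.065)·(1.62,2.14) + 0.065·(4.13,3.96) = (1.7832,2.2583)
  v2: (1-0.065)·(-0.83,3.8) + 0.065·(0.23,6.58) = (-0.7611,3.9807)
  v3: (1-0.065)·(-4.5,0.9) + 0.065·(-2.77,1.41) = (-4.3876,0.9332)
  v4: (1-0.065)·(2.06,-4.23) + 0.065·(3.92,-4.33) = (2.1809,-4.2365)
  v5: (1-0.065)·(2.08,-0.69) + 0.065·(5.25,-0.67) = (2.2860,-0.6887)
Perimeter = Σ |v_{i+1} − v_i|:
  edge 1→2: √(-2.5443² + 1.7224²) = 3.0724 (running 3.0724)
  edge 2→3: √(-3.6265² + -3.0476²) = 4.7370 (running 7.8094)
  edge 3→4: √(6.5685² + -5.1697²) = 8.3588 (running 16.1682)
  edge 4→5: √(0.1051² + 3.5478²) = 3.5494 (running 19.7176)
  edge 5→1: √(-0.5029² + 2.9470²) = 2.9896 (running 22.7072)
Perimeter = 22.7072

Perimeter at t=0.065: 22.7072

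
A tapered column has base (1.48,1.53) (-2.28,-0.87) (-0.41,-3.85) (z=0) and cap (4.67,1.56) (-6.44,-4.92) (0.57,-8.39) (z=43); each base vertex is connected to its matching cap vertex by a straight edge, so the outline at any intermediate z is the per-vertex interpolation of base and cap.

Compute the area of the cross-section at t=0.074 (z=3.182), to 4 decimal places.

Area at t=0.074: 9.5310

Cross-section at t=0.074: each vertex is (1-t)·p0[i] + t·p1[i].
  v1: (1-0.074)·(1.48,1.53) + 0.074·(4.67,1.56) = (1.7161,1.5322)
  v2: (1-0.074)·(-2.28,-0.87) + 0.074·(-6.44,-4.92) = (-2.5878,-1.1697)
  v3: (1-0.074)·(-0.41,-3.85) + 0.074·(0.57,-8.39) = (-0.3375,-4.1860)
Shoelace sum Σ(x_i·y_{i+1} − x_{i+1}·y_i):
  i=1: 1.7161·-1.1697 − -2.5878·1.5322 = +1.9579 (running +1.9579)
  i=2: -2.5878·-4.1860 − -0.3375·-1.1697 = +10.4378 (running +12.3957)
  i=3: -0.3375·1.5322 − 1.7161·-4.1860 = +6.6663 (running +19.0620)
Area = |Σ|/2 = |19.0620|/2 = 9.5310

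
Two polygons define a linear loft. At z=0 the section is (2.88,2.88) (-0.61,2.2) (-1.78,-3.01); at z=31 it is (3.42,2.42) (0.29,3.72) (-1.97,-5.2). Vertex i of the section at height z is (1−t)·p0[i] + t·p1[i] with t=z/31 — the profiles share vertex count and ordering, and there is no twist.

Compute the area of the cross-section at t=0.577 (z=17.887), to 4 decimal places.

Cross-section at t=0.577: each vertex is (1-t)·p0[i] + t·p1[i].
  v1: (1-0.577)·(2.88,2.88) + 0.577·(3.42,2.42) = (3.1916,2.6146)
  v2: (1-0.577)·(-0.61,2.2) + 0.577·(0.29,3.72) = (-0.0907,3.0770)
  v3: (1-0.577)·(-1.78,-3.01) + 0.577·(-1.97,-5.2) = (-1.8896,-4.2736)
Shoelace sum Σ(x_i·y_{i+1} − x_{i+1}·y_i):
  i=1: 3.1916·3.0770 − -0.0907·2.6146 = +10.0578 (running +10.0578)
  i=2: -0.0907·-4.2736 − -1.8896·3.0770 = +6.2021 (running +16.2598)
  i=3: -1.8896·2.6146 − 3.1916·-4.2736 = +8.6990 (running +24.9589)
Area = |Σ|/2 = |24.9589|/2 = 12.4794

Area at t=0.577: 12.4794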